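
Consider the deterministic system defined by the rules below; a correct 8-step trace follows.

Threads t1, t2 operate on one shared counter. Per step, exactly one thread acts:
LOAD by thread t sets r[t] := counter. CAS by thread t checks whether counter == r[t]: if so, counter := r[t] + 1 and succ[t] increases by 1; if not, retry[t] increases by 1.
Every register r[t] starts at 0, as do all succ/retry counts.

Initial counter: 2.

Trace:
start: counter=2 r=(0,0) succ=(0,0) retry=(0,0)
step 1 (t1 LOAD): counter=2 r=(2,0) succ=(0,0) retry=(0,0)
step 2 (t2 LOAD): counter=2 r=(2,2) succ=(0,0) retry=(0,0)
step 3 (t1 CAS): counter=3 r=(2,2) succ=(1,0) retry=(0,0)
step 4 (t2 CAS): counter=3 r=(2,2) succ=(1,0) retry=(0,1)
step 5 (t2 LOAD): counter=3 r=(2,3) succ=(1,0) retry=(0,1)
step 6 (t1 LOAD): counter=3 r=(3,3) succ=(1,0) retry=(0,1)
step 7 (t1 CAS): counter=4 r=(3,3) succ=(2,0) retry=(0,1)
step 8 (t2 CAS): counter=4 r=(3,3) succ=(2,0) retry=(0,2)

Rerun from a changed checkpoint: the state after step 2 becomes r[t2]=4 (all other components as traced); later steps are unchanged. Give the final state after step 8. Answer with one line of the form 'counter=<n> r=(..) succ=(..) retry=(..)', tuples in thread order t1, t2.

state after step 2 := counter=2 r=(2,4) succ=(0,0) retry=(0,0)
step 3 (t1 CAS): counter=3 r=(2,4) succ=(1,0) retry=(0,0)
step 4 (t2 CAS): counter=3 r=(2,4) succ=(1,0) retry=(0,1)
step 5 (t2 LOAD): counter=3 r=(2,3) succ=(1,0) retry=(0,1)
step 6 (t1 LOAD): counter=3 r=(3,3) succ=(1,0) retry=(0,1)
step 7 (t1 CAS): counter=4 r=(3,3) succ=(2,0) retry=(0,1)
step 8 (t2 CAS): counter=4 r=(3,3) succ=(2,0) retry=(0,2)

counter=4 r=(3,3) succ=(2,0) retry=(0,2)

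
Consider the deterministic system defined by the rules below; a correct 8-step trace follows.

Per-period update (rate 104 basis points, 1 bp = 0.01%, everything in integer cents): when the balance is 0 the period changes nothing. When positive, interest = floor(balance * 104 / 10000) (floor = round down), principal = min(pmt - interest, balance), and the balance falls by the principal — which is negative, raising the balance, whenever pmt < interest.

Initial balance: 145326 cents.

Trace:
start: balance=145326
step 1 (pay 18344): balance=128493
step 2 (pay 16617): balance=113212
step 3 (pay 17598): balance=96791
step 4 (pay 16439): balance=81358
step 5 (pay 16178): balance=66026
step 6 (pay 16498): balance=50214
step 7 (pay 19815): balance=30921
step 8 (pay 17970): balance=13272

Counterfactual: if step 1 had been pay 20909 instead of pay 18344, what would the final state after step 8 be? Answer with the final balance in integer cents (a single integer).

10514

(re-executing from step 1 with the substitution; state before step 1: balance=145326)
step 1 (pay 20909): balance=125928
step 2 (pay 16617): balance=110620
step 3 (pay 17598): balance=94172
step 4 (pay 16439): balance=78712
step 5 (pay 16178): balance=63352
step 6 (pay 16498): balance=47512
step 7 (pay 19815): balance=28191
step 8 (pay 17970): balance=10514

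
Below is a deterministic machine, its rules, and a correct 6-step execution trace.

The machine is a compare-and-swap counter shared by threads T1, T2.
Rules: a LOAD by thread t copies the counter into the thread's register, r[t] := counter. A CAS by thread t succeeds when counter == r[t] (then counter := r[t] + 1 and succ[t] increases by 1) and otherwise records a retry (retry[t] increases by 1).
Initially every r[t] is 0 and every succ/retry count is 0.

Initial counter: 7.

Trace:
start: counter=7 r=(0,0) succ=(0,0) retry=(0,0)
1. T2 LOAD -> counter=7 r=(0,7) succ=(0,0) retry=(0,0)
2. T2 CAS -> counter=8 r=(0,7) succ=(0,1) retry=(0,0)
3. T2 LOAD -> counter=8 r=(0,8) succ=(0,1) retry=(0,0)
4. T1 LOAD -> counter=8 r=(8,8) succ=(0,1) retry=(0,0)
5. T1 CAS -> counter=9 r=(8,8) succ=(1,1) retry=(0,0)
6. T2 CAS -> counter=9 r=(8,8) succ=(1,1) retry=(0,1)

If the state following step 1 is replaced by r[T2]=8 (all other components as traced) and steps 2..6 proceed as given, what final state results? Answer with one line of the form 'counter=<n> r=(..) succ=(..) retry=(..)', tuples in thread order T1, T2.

counter=8 r=(7,7) succ=(1,0) retry=(0,2)

state after step 1 := counter=7 r=(0,8) succ=(0,0) retry=(0,0)
2. T2 CAS -> counter=7 r=(0,8) succ=(0,0) retry=(0,1)
3. T2 LOAD -> counter=7 r=(0,7) succ=(0,0) retry=(0,1)
4. T1 LOAD -> counter=7 r=(7,7) succ=(0,0) retry=(0,1)
5. T1 CAS -> counter=8 r=(7,7) succ=(1,0) retry=(0,1)
6. T2 CAS -> counter=8 r=(7,7) succ=(1,0) retry=(0,2)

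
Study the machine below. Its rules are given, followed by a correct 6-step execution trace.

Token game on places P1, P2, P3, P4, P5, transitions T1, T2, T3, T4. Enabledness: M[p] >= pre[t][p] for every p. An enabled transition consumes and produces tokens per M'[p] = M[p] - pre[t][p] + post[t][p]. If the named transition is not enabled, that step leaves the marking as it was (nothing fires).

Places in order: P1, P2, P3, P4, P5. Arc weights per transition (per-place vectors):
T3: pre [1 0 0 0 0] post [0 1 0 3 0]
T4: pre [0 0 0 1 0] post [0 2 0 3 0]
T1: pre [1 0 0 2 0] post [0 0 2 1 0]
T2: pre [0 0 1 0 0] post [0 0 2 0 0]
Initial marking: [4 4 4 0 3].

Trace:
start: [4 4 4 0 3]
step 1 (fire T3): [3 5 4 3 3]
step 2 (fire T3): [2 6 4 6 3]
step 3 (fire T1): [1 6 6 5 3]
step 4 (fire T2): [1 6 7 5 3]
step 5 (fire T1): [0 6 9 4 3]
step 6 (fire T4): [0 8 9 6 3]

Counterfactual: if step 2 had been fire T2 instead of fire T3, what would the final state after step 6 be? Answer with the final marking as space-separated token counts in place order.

(re-executing from step 2 with the substitution; state before step 2: [3 5 4 3 3])
step 2 (fire T2): [3 5 5 3 3]
step 3 (fire T1): [2 5 7 2 3]
step 4 (fire T2): [2 5 8 2 3]
step 5 (fire T1): [1 5 10 1 3]
step 6 (fire T4): [1 7 10 3 3]

1 7 10 3 3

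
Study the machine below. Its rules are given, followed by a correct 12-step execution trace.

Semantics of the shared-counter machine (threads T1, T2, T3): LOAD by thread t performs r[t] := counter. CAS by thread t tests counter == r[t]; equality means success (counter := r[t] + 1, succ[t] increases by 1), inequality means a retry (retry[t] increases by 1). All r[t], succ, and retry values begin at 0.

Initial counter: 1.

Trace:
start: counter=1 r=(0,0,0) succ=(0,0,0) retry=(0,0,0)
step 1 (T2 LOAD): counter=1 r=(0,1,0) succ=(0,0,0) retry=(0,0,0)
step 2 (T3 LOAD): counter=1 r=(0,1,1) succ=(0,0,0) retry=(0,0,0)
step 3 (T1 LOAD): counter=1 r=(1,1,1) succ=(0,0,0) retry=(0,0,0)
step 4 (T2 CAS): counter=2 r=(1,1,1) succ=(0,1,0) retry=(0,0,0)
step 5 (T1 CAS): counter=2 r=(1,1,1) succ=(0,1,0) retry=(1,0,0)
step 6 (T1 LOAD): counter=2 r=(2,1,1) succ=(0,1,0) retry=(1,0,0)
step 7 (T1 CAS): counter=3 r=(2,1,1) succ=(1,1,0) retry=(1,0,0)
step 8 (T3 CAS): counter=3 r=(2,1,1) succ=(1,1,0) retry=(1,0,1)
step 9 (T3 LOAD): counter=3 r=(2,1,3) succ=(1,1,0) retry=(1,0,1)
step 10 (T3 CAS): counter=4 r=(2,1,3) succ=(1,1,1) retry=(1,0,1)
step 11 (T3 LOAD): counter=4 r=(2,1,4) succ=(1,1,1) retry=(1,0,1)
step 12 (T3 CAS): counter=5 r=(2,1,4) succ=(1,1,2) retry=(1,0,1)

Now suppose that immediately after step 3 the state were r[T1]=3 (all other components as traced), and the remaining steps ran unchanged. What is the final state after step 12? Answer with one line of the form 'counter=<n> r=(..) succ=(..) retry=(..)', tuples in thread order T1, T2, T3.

state after step 3 := counter=1 r=(3,1,1) succ=(0,0,0) retry=(0,0,0)
step 4 (T2 CAS): counter=2 r=(3,1,1) succ=(0,1,0) retry=(0,0,0)
step 5 (T1 CAS): counter=2 r=(3,1,1) succ=(0,1,0) retry=(1,0,0)
step 6 (T1 LOAD): counter=2 r=(2,1,1) succ=(0,1,0) retry=(1,0,0)
step 7 (T1 CAS): counter=3 r=(2,1,1) succ=(1,1,0) retry=(1,0,0)
step 8 (T3 CAS): counter=3 r=(2,1,1) succ=(1,1,0) retry=(1,0,1)
step 9 (T3 LOAD): counter=3 r=(2,1,3) succ=(1,1,0) retry=(1,0,1)
step 10 (T3 CAS): counter=4 r=(2,1,3) succ=(1,1,1) retry=(1,0,1)
step 11 (T3 LOAD): counter=4 r=(2,1,4) succ=(1,1,1) retry=(1,0,1)
step 12 (T3 CAS): counter=5 r=(2,1,4) succ=(1,1,2) retry=(1,0,1)

counter=5 r=(2,1,4) succ=(1,1,2) retry=(1,0,1)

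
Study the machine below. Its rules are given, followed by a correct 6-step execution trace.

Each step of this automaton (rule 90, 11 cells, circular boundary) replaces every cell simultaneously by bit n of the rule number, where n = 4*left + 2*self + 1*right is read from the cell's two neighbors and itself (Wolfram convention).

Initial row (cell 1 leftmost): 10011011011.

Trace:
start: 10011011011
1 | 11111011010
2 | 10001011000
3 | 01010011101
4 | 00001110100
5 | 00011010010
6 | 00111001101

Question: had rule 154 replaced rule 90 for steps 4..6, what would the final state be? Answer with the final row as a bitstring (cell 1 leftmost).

00111100010

(re-executing steps 4..6 under rule 154; state before step 4: 01010011101)
4 | 00001111000
5 | 00011110100
6 | 00111100010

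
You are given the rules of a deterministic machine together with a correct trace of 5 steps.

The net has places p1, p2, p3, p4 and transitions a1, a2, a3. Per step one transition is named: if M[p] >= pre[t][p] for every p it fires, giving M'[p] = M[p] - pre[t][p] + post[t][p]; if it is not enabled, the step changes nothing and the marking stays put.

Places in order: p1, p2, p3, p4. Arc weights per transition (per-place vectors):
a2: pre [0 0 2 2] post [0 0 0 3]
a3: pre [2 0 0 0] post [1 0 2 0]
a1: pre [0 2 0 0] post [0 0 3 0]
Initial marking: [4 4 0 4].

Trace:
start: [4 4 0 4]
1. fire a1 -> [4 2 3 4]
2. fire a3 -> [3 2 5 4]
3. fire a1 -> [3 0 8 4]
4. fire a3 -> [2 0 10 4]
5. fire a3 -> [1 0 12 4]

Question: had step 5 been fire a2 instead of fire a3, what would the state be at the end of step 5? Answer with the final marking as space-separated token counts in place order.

(re-executing from step 5 with the substitution; state before step 5: [2 0 10 4])
5. fire a2 -> [2 0 8 5]

2 0 8 5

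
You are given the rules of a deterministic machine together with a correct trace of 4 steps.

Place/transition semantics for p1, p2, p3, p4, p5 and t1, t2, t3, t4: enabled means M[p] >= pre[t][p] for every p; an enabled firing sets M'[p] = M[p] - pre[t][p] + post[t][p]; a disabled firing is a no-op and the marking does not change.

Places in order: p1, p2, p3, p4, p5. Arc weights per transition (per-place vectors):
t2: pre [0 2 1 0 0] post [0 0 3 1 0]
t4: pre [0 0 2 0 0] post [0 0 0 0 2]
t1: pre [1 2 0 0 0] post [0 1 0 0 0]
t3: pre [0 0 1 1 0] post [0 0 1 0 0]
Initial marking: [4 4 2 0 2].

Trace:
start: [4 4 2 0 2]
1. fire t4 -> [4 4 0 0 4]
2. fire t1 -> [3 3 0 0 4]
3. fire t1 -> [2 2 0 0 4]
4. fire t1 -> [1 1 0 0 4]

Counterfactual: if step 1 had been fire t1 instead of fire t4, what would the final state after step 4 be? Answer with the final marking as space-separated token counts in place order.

1 1 2 0 2

(re-executing from step 1 with the substitution; state before step 1: [4 4 2 0 2])
1. fire t1 -> [3 3 2 0 2]
2. fire t1 -> [2 2 2 0 2]
3. fire t1 -> [1 1 2 0 2]
4. fire t1 -> [1 1 2 0 2]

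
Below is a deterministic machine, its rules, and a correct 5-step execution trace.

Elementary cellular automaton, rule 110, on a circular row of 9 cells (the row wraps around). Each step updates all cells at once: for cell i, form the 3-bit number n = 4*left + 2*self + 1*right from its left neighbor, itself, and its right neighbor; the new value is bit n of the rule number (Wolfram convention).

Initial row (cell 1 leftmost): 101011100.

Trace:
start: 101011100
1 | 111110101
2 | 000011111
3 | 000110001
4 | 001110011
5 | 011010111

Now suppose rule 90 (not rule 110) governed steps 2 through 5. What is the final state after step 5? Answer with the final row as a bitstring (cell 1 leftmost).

(re-executing steps 2..5 under rule 90; state before step 2: 111110101)
2 | 000010001
3 | 100101010
4 | 011000000
5 | 111100000

111100000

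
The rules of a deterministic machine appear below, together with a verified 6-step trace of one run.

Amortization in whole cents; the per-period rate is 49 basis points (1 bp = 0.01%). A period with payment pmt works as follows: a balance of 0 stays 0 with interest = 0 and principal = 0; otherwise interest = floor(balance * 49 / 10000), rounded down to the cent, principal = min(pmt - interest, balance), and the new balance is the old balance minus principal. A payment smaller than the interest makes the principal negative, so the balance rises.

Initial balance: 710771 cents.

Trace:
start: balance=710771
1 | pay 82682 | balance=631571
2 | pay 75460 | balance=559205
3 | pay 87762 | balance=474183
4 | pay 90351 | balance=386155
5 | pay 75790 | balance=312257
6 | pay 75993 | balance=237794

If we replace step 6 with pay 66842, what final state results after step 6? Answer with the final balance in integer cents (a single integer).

246945

(re-executing from step 6 with the substitution; state before step 6: balance=312257)
6 | pay 66842 | balance=246945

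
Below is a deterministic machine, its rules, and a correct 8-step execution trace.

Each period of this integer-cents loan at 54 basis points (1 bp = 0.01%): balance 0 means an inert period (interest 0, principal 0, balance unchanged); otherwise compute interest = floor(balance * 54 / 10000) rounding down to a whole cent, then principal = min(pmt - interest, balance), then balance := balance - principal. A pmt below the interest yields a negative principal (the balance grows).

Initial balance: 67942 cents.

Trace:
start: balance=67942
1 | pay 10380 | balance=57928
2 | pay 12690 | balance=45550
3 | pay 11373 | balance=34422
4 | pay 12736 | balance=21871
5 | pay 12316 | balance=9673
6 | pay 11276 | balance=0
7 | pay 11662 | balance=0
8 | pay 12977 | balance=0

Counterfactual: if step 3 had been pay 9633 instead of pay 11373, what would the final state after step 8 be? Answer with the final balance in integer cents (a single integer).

(re-executing from step 3 with the substitution; state before step 3: balance=45550)
3 | pay 9633 | balance=36162
4 | pay 12736 | balance=23621
5 | pay 12316 | balance=11432
6 | pay 11276 | balance=217
7 | pay 11662 | balance=0
8 | pay 12977 | balance=0

0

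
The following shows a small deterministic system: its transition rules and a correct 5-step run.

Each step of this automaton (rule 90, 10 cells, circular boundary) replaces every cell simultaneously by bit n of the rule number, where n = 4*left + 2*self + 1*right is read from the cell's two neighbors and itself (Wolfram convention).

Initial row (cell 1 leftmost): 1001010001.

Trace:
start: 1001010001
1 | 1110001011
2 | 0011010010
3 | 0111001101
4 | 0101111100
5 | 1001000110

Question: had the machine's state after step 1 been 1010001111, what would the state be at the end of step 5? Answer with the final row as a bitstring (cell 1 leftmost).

state after step 1 := 1010001111
2 | 1001011000
3 | 0110011101
4 | 0111110100
5 | 1100010010

1100010010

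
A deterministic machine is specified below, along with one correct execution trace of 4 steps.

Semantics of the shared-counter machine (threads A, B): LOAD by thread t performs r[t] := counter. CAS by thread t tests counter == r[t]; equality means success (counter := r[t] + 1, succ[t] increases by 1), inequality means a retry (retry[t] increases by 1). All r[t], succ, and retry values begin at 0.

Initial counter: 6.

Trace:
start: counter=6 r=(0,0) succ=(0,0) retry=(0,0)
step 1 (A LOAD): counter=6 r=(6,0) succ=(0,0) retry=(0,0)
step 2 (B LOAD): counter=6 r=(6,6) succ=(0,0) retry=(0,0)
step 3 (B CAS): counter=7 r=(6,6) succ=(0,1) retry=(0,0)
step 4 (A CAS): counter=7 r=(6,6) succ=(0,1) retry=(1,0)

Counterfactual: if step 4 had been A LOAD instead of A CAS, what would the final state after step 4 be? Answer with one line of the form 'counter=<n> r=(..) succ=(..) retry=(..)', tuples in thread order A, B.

(re-executing from step 4 with the substitution; state before step 4: counter=7 r=(6,6) succ=(0,1) retry=(0,0))
step 4 (A LOAD): counter=7 r=(7,6) succ=(0,1) retry=(0,0)

counter=7 r=(7,6) succ=(0,1) retry=(0,0)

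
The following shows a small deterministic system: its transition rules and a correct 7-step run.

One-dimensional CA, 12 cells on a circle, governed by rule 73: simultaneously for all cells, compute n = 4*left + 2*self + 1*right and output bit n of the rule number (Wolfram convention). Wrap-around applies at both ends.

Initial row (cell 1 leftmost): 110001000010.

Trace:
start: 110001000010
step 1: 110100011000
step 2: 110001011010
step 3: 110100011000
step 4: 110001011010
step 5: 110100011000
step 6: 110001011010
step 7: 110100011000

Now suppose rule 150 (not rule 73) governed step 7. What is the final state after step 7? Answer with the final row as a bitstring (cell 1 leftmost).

001011000010

(re-executing step 7 under rule 150; state before step 7: 110001011010)
step 7: 001011000010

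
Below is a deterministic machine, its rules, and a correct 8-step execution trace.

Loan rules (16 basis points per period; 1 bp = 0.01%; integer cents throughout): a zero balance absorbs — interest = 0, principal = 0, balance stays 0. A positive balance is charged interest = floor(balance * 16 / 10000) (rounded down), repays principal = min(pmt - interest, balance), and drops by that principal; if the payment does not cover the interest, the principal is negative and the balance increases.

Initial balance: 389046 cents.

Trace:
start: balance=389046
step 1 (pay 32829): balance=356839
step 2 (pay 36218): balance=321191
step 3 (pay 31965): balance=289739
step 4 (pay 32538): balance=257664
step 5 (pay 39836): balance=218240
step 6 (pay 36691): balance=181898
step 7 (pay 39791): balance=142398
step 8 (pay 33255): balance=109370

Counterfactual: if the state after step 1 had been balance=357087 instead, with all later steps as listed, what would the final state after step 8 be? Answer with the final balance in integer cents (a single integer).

109621

state after step 1 := balance=357087
step 2 (pay 36218): balance=321440
step 3 (pay 31965): balance=289989
step 4 (pay 32538): balance=257914
step 5 (pay 39836): balance=218490
step 6 (pay 36691): balance=182148
step 7 (pay 39791): balance=142648
step 8 (pay 33255): balance=109621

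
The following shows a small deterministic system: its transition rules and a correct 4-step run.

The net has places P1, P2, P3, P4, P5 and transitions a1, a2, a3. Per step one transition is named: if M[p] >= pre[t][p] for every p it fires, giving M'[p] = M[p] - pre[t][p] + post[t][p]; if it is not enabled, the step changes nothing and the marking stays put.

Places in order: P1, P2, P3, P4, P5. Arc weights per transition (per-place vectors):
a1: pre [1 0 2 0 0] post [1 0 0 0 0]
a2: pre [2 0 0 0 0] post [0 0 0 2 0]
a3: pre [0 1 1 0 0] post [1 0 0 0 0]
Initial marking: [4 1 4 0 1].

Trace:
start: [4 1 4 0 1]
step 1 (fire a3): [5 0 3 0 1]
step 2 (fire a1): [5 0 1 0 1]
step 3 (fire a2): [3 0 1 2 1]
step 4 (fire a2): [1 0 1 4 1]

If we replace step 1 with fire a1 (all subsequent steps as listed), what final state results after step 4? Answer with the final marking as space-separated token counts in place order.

0 1 0 4 1

(re-executing from step 1 with the substitution; state before step 1: [4 1 4 0 1])
step 1 (fire a1): [4 1 2 0 1]
step 2 (fire a1): [4 1 0 0 1]
step 3 (fire a2): [2 1 0 2 1]
step 4 (fire a2): [0 1 0 4 1]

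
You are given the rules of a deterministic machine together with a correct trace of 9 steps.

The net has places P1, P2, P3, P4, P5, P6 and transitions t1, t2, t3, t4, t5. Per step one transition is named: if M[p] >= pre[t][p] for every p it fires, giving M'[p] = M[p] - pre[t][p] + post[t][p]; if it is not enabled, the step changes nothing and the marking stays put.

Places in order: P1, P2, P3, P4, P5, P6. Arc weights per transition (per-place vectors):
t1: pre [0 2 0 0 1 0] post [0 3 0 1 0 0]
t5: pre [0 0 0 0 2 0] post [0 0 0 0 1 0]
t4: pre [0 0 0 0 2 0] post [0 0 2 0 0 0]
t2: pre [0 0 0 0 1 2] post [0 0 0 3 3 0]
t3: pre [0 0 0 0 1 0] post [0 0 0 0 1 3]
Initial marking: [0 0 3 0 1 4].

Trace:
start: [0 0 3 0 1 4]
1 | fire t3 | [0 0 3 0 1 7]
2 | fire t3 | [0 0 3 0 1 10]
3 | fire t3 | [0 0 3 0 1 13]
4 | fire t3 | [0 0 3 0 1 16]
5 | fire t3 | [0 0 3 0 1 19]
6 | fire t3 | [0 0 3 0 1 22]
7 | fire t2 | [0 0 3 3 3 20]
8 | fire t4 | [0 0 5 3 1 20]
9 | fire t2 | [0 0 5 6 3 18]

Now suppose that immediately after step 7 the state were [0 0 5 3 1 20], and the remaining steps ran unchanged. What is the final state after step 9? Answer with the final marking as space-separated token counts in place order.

0 0 5 6 3 18

state after step 7 := [0 0 5 3 1 20]
8 | fire t4 | [0 0 5 3 1 20]
9 | fire t2 | [0 0 5 6 3 18]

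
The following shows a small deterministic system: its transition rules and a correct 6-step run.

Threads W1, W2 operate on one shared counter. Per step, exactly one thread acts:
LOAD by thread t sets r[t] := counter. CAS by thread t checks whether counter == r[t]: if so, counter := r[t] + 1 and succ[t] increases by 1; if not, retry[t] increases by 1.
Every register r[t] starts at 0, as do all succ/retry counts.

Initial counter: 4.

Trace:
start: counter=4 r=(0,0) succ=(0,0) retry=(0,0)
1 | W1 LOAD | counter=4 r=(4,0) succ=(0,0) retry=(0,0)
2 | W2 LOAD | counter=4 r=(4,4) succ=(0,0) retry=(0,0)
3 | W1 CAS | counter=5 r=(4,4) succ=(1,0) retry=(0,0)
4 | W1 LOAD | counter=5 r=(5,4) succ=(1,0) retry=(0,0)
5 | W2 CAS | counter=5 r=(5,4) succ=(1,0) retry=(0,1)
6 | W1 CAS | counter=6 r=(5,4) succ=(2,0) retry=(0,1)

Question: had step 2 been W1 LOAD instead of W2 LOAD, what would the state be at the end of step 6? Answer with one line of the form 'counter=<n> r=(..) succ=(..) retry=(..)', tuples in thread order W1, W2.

counter=6 r=(5,0) succ=(2,0) retry=(0,1)

(re-executing from step 2 with the substitution; state before step 2: counter=4 r=(4,0) succ=(0,0) retry=(0,0))
2 | W1 LOAD | counter=4 r=(4,0) succ=(0,0) retry=(0,0)
3 | W1 CAS | counter=5 r=(4,0) succ=(1,0) retry=(0,0)
4 | W1 LOAD | counter=5 r=(5,0) succ=(1,0) retry=(0,0)
5 | W2 CAS | counter=5 r=(5,0) succ=(1,0) retry=(0,1)
6 | W1 CAS | counter=6 r=(5,0) succ=(2,0) retry=(0,1)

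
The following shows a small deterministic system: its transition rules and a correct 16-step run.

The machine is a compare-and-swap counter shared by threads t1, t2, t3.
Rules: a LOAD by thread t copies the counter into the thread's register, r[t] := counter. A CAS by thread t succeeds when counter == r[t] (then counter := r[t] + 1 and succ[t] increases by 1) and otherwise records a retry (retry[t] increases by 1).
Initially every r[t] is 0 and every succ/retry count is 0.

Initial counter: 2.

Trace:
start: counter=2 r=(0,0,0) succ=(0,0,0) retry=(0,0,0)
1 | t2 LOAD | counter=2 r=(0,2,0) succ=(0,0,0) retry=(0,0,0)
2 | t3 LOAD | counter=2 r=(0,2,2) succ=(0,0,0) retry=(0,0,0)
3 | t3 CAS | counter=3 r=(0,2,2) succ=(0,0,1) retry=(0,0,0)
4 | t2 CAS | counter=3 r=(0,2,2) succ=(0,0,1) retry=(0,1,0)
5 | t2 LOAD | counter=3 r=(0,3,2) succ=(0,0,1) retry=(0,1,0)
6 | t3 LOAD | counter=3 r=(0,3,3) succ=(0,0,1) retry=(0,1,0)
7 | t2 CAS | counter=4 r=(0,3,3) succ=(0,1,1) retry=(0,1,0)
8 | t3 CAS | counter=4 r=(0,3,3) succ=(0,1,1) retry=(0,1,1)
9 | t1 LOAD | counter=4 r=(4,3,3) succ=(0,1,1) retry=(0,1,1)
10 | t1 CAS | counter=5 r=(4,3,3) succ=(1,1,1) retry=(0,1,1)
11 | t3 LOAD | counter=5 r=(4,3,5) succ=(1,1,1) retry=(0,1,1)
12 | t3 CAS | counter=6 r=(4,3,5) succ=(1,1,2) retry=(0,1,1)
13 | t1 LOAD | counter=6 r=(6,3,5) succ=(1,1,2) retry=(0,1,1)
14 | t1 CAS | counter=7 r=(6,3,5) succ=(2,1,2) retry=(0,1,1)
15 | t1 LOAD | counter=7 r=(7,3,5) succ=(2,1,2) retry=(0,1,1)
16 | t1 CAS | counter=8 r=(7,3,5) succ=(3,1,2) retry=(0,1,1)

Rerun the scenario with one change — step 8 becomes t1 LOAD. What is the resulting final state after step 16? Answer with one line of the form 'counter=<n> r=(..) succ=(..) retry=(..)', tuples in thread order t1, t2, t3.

counter=8 r=(7,3,5) succ=(3,1,2) retry=(0,1,0)

(re-executing from step 8 with the substitution; state before step 8: counter=4 r=(0,3,3) succ=(0,1,1) retry=(0,1,0))
8 | t1 LOAD | counter=4 r=(4,3,3) succ=(0,1,1) retry=(0,1,0)
9 | t1 LOAD | counter=4 r=(4,3,3) succ=(0,1,1) retry=(0,1,0)
10 | t1 CAS | counter=5 r=(4,3,3) succ=(1,1,1) retry=(0,1,0)
11 | t3 LOAD | counter=5 r=(4,3,5) succ=(1,1,1) retry=(0,1,0)
12 | t3 CAS | counter=6 r=(4,3,5) succ=(1,1,2) retry=(0,1,0)
13 | t1 LOAD | counter=6 r=(6,3,5) succ=(1,1,2) retry=(0,1,0)
14 | t1 CAS | counter=7 r=(6,3,5) succ=(2,1,2) retry=(0,1,0)
15 | t1 LOAD | counter=7 r=(7,3,5) succ=(2,1,2) retry=(0,1,0)
16 | t1 CAS | counter=8 r=(7,3,5) succ=(3,1,2) retry=(0,1,0)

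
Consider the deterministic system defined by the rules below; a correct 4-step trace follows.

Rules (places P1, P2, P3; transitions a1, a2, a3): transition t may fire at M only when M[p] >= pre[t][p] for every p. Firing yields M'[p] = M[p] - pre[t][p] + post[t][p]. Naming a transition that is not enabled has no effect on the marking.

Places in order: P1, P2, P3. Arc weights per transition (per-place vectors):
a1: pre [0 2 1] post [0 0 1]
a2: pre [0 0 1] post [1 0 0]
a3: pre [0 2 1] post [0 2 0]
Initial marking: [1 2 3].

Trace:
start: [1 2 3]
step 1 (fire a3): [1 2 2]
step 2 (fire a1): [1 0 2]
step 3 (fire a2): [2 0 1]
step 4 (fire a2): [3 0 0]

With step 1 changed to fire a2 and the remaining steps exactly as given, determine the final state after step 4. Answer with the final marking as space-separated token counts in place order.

4 0 0

(re-executing from step 1 with the substitution; state before step 1: [1 2 3])
step 1 (fire a2): [2 2 2]
step 2 (fire a1): [2 0 2]
step 3 (fire a2): [3 0 1]
step 4 (fire a2): [4 0 0]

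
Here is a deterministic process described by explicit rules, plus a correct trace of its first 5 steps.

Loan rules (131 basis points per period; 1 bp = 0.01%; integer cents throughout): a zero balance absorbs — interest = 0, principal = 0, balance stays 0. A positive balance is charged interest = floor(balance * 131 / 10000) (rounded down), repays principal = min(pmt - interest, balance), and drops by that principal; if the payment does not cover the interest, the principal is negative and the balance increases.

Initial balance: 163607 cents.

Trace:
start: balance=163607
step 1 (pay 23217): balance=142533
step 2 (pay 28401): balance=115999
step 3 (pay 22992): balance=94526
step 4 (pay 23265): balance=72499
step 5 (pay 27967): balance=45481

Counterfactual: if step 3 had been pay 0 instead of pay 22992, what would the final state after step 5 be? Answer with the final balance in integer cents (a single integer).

(re-executing from step 3 with the substitution; state before step 3: balance=115999)
step 3 (pay 0): balance=117518
step 4 (pay 23265): balance=95792
step 5 (pay 27967): balance=69079

69079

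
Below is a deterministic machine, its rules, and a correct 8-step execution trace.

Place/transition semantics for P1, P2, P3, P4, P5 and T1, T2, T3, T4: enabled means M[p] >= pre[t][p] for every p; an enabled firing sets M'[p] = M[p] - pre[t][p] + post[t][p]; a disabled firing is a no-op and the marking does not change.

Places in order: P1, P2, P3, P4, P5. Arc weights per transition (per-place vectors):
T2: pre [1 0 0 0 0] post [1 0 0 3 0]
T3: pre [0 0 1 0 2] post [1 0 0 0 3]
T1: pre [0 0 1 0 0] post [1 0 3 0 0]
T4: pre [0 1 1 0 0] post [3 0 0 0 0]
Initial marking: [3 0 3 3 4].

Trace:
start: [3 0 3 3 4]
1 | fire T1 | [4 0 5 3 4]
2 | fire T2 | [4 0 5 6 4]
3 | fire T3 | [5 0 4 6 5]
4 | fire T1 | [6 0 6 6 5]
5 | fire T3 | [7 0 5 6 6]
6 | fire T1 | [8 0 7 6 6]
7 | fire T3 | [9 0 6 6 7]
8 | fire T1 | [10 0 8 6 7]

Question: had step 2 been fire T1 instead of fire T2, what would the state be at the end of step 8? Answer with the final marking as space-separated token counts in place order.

(re-executing from step 2 with the substitution; state before step 2: [4 0 5 3 4])
2 | fire T1 | [5 0 7 3 4]
3 | fire T3 | [6 0 6 3 5]
4 | fire T1 | [7 0 8 3 5]
5 | fire T3 | [8 0 7 3 6]
6 | fire T1 | [9 0 9 3 6]
7 | fire T3 | [10 0 8 3 7]
8 | fire T1 | [11 0 10 3 7]

11 0 10 3 7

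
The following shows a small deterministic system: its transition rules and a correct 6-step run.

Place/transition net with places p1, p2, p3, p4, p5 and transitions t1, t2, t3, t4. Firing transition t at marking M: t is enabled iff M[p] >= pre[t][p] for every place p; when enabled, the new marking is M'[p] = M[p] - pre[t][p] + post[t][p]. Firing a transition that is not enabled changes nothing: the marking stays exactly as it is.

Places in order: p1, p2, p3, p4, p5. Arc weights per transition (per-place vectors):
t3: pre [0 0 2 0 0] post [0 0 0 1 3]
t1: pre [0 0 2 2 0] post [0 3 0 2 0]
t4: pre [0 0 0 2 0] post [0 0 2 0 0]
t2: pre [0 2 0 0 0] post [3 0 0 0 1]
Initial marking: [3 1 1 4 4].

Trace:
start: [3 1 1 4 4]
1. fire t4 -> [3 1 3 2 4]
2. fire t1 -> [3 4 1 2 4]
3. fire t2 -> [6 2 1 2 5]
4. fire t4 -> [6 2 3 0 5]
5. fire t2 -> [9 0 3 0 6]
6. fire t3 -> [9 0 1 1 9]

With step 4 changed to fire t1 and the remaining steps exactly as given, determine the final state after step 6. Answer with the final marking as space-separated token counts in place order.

9 0 1 2 6

(re-executing from step 4 with the substitution; state before step 4: [6 2 1 2 5])
4. fire t1 -> [6 2 1 2 5]
5. fire t2 -> [9 0 1 2 6]
6. fire t3 -> [9 0 1 2 6]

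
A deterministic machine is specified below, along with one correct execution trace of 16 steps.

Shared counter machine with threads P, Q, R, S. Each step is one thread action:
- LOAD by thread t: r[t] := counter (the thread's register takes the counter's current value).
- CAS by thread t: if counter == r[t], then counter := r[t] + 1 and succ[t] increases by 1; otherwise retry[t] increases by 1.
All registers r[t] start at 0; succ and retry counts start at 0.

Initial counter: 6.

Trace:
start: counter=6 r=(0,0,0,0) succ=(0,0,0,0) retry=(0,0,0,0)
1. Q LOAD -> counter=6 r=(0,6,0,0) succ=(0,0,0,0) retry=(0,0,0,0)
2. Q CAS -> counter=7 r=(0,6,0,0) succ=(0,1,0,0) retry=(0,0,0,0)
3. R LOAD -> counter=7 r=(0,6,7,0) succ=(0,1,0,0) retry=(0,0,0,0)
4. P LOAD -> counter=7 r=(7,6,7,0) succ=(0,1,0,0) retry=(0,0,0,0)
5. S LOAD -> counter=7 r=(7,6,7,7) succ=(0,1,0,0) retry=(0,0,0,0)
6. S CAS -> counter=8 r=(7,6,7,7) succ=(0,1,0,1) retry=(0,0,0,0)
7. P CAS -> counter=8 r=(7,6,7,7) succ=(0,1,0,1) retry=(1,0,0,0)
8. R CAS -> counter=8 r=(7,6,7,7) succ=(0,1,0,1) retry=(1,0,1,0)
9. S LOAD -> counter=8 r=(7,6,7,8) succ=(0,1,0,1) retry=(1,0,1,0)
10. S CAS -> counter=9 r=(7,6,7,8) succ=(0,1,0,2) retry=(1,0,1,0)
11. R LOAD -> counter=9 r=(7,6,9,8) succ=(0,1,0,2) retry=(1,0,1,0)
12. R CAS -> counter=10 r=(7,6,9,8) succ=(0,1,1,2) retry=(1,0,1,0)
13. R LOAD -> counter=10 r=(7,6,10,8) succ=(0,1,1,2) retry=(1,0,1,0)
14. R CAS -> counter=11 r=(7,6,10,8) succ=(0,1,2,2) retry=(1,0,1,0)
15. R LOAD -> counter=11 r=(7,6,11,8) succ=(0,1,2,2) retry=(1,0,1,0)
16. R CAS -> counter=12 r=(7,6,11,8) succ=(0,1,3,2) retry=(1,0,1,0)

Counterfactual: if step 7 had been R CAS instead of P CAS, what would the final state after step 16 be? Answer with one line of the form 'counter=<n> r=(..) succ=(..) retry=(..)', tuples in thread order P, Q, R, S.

counter=12 r=(7,6,11,8) succ=(0,1,3,2) retry=(0,0,2,0)

(re-executing from step 7 with the substitution; state before step 7: counter=8 r=(7,6,7,7) succ=(0,1,0,1) retry=(0,0,0,0))
7. R CAS -> counter=8 r=(7,6,7,7) succ=(0,1,0,1) retry=(0,0,1,0)
8. R CAS -> counter=8 r=(7,6,7,7) succ=(0,1,0,1) retry=(0,0,2,0)
9. S LOAD -> counter=8 r=(7,6,7,8) succ=(0,1,0,1) retry=(0,0,2,0)
10. S CAS -> counter=9 r=(7,6,7,8) succ=(0,1,0,2) retry=(0,0,2,0)
11. R LOAD -> counter=9 r=(7,6,9,8) succ=(0,1,0,2) retry=(0,0,2,0)
12. R CAS -> counter=10 r=(7,6,9,8) succ=(0,1,1,2) retry=(0,0,2,0)
13. R LOAD -> counter=10 r=(7,6,10,8) succ=(0,1,1,2) retry=(0,0,2,0)
14. R CAS -> counter=11 r=(7,6,10,8) succ=(0,1,2,2) retry=(0,0,2,0)
15. R LOAD -> counter=11 r=(7,6,11,8) succ=(0,1,2,2) retry=(0,0,2,0)
16. R CAS -> counter=12 r=(7,6,11,8) succ=(0,1,3,2) retry=(0,0,2,0)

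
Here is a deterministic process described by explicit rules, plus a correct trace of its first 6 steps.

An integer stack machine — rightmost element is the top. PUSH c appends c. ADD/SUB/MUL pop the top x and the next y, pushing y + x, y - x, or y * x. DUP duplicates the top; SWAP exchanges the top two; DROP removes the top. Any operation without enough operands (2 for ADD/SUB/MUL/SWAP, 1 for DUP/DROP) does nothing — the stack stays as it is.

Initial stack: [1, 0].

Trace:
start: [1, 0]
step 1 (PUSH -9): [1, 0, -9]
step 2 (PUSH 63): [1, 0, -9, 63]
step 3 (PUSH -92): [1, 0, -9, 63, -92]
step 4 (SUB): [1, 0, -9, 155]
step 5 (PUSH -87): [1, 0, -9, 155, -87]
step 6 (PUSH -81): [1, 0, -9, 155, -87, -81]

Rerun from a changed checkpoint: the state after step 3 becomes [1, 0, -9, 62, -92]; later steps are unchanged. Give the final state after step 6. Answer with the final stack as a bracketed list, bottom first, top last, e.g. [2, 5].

[1, 0, -9, 154, -87, -81]

state after step 3 := [1, 0, -9, 62, -92]
step 4 (SUB): [1, 0, -9, 154]
step 5 (PUSH -87): [1, 0, -9, 154, -87]
step 6 (PUSH -81): [1, 0, -9, 154, -87, -81]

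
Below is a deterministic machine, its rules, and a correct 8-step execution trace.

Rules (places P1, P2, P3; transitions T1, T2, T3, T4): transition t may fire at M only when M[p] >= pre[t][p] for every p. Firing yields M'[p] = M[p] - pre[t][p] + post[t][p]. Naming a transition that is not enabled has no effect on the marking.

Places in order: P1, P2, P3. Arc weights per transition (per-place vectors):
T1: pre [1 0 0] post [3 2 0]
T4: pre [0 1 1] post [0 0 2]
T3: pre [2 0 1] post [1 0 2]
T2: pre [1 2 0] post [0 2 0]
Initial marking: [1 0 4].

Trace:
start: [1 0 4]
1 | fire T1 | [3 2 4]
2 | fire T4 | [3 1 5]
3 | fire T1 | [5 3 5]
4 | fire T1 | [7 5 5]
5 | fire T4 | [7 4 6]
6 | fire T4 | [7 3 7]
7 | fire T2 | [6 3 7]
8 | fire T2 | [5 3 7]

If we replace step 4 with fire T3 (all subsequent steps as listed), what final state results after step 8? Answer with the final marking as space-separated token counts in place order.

(re-executing from step 4 with the substitution; state before step 4: [5 3 5])
4 | fire T3 | [4 3 6]
5 | fire T4 | [4 2 7]
6 | fire T4 | [4 1 8]
7 | fire T2 | [4 1 8]
8 | fire T2 | [4 1 8]

4 1 8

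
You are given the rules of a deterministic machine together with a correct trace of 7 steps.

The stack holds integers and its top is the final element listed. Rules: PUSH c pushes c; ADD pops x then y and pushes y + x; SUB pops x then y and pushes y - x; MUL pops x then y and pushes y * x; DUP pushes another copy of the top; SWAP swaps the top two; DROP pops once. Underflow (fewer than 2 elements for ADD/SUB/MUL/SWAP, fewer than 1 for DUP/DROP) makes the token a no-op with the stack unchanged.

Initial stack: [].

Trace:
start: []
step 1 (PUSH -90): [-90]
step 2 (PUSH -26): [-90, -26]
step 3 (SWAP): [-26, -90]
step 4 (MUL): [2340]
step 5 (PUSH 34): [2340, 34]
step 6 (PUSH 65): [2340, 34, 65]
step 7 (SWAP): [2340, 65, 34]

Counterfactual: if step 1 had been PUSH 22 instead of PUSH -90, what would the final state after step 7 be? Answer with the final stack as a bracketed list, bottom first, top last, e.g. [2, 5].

[-572, 65, 34]

(re-executing from step 1 with the substitution; state before step 1: [])
step 1 (PUSH 22): [22]
step 2 (PUSH -26): [22, -26]
step 3 (SWAP): [-26, 22]
step 4 (MUL): [-572]
step 5 (PUSH 34): [-572, 34]
step 6 (PUSH 65): [-572, 34, 65]
step 7 (SWAP): [-572, 65, 34]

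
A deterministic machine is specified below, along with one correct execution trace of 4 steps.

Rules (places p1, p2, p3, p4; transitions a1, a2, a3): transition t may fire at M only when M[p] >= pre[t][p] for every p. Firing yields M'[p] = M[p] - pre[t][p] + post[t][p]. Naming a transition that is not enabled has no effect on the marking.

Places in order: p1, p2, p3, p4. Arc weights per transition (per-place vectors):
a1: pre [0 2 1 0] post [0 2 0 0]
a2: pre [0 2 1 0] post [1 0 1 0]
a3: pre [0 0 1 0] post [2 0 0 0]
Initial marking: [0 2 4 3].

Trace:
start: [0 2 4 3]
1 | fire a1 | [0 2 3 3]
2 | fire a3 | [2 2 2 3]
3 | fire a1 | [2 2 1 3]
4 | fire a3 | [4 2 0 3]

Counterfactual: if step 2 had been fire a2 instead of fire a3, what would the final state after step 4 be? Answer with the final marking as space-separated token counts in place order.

3 0 2 3

(re-executing from step 2 with the substitution; state before step 2: [0 2 3 3])
2 | fire a2 | [1 0 3 3]
3 | fire a1 | [1 0 3 3]
4 | fire a3 | [3 0 2 3]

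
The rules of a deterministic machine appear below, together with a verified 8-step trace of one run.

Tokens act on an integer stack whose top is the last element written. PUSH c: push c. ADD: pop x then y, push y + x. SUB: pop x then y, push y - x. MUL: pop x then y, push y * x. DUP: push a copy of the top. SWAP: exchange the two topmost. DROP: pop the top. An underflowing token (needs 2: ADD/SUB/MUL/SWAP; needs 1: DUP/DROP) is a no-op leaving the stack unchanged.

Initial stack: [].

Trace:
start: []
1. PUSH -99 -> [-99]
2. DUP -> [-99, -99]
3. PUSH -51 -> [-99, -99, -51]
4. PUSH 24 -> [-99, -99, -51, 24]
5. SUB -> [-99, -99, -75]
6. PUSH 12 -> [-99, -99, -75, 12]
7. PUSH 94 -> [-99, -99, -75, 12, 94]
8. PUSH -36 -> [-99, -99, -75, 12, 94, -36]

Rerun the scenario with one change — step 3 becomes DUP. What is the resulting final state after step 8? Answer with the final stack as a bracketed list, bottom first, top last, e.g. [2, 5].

[-99, -99, -123, 12, 94, -36]

(re-executing from step 3 with the substitution; state before step 3: [-99, -99])
3. DUP -> [-99, -99, -99]
4. PUSH 24 -> [-99, -99, -99, 24]
5. SUB -> [-99, -99, -123]
6. PUSH 12 -> [-99, -99, -123, 12]
7. PUSH 94 -> [-99, -99, -123, 12, 94]
8. PUSH -36 -> [-99, -99, -123, 12, 94, -36]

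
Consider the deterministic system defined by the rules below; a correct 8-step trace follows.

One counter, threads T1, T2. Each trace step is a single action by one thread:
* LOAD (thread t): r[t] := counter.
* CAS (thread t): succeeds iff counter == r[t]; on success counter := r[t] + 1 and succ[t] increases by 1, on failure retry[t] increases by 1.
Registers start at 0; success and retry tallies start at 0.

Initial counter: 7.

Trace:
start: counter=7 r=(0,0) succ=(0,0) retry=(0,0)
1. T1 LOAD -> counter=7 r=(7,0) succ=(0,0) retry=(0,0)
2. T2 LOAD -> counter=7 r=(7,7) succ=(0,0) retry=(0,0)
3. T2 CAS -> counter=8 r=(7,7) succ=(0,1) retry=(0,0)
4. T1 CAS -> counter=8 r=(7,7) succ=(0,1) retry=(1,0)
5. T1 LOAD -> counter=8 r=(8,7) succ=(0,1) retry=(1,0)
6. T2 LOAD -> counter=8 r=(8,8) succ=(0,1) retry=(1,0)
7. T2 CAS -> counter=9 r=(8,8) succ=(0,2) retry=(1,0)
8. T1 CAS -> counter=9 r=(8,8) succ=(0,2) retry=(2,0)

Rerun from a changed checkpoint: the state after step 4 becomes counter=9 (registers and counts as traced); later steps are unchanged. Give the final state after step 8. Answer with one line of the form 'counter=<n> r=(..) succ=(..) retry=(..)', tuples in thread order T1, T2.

state after step 4 := counter=9 r=(7,7) succ=(0,1) retry=(1,0)
5. T1 LOAD -> counter=9 r=(9,7) succ=(0,1) retry=(1,0)
6. T2 LOAD -> counter=9 r=(9,9) succ=(0,1) retry=(1,0)
7. T2 CAS -> counter=10 r=(9,9) succ=(0,2) retry=(1,0)
8. T1 CAS -> counter=10 r=(9,9) succ=(0,2) retry=(2,0)

counter=10 r=(9,9) succ=(0,2) retry=(2,0)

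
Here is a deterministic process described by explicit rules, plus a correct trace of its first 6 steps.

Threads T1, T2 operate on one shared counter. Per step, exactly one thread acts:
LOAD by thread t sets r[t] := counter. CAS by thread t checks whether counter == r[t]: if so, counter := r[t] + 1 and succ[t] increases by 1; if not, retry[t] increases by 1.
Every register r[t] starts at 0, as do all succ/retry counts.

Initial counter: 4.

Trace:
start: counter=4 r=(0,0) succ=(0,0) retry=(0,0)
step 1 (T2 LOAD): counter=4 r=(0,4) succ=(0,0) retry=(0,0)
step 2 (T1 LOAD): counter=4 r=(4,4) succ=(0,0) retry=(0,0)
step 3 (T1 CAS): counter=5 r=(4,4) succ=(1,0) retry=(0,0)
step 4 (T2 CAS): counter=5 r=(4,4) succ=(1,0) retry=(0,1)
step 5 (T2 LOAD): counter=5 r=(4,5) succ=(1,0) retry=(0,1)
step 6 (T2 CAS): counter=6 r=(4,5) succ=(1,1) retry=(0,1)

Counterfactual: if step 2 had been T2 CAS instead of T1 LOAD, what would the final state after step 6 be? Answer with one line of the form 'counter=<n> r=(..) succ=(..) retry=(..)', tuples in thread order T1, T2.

counter=6 r=(0,5) succ=(0,2) retry=(1,1)

(re-executing from step 2 with the substitution; state before step 2: counter=4 r=(0,4) succ=(0,0) retry=(0,0))
step 2 (T2 CAS): counter=5 r=(0,4) succ=(0,1) retry=(0,0)
step 3 (T1 CAS): counter=5 r=(0,4) succ=(0,1) retry=(1,0)
step 4 (T2 CAS): counter=5 r=(0,4) succ=(0,1) retry=(1,1)
step 5 (T2 LOAD): counter=5 r=(0,5) succ=(0,1) retry=(1,1)
step 6 (T2 CAS): counter=6 r=(0,5) succ=(0,2) retry=(1,1)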